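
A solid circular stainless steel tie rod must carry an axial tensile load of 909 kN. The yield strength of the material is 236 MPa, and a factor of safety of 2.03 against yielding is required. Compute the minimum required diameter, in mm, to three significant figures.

d = 99.8 mm

Allowable stress σ_allow = 236/2.03 = 116.3 MPa.
Required area A = F/σ_allow = 909000/116.3 = 7819 mm².
A = πd²/4 → d = √(4A/π) = 99.78 mm.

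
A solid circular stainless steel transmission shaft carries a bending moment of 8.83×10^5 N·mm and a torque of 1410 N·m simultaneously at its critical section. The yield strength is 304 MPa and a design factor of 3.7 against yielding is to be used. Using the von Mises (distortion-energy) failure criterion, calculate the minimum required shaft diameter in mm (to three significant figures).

σ_allow = σ_y/n = 304/3.7 = 82.16 MPa.
For a solid shaft σ_b = 32M/(πd³) and τ = 16T/(πd³), so the von Mises stress is σ' = (16/πd³)·√(4M²+3T²).
√(4M²+3T²) = √(4×(883000)² + 3×(1.410×10^6)²) = 3.014×10^6 N·mm.
d³ = 16×3.014×10^6/(π×82.16) = 186800 mm³.
d = 57.17 mm.

d = 57.2 mm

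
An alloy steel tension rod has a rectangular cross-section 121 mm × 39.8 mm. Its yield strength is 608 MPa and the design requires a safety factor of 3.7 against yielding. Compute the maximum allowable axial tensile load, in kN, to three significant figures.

σ_allow = 608/3.7 = 164.3 MPa.
A = 121×39.8 = 4816 mm².
F_allow = σ_allow × A = 164.3×4816 = 791400 N.

F_allow = 791 kN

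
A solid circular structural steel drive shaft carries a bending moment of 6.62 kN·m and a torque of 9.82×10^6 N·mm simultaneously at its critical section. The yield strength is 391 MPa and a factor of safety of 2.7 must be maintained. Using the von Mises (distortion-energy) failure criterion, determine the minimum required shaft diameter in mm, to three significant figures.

σ_allow = σ_y/n = 391/2.7 = 144.8 MPa.
For a solid shaft σ_b = 32M/(πd³) and τ = 16T/(πd³), so the von Mises stress is σ' = (16/πd³)·√(4M²+3T²).
√(4M²+3T²) = √(4×(6.620×10^6)² + 3×(9.820×10^6)²) = 2.155×10^7 N·mm.
d³ = 16×2.155×10^7/(π×144.8) = 758000 mm³.
d = 91.18 mm.

d = 91.2 mm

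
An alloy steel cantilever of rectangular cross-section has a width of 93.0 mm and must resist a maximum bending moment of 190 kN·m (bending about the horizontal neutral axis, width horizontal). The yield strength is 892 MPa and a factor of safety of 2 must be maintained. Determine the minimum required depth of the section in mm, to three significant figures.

σ_allow = 892/2 = 446.0 MPa.
For a rectangular section σ = 6M/(bh²), so h² = 6M/(b σ_allow) = 6×1.9000×10^8/(93.0×446.0) = 27480 mm².
h = 165.8 mm.

h = 166 mm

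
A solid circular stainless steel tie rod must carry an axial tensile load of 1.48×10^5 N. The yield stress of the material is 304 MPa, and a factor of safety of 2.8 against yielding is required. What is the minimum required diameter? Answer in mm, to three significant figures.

Allowable stress σ_allow = 304/2.8 = 108.6 MPa.
Required area A = F/σ_allow = 148000/108.6 = 1363 mm².
A = πd²/4 → d = √(4A/π) = 41.66 mm.

d = 41.7 mm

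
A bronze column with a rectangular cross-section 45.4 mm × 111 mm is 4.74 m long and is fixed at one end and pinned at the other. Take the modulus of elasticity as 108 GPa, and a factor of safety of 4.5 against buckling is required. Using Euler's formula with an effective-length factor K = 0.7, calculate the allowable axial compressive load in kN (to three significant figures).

P_allow = 18.6 kN

Buckling occurs about the weak axis: I_min = h·b³/12 = 111×45.4³/12 = 865600 mm⁴ (b = 45.4 mm is the smaller dimension).
Effective length L_e = KL = 0.7×4.74 m = 3318 mm.
Euler critical load P_cr = π²EI/L_e² = π²×108000×865600/3318² = 83810 N.
P_allow = P_cr/n = 83810/4.5 = 18620 N.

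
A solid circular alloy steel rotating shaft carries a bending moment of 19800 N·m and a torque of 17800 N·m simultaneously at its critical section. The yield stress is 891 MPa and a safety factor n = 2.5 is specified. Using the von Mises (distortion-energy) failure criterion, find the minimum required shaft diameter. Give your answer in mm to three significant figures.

d = 89.5 mm

σ_allow = σ_y/n = 891/2.5 = 356.4 MPa.
For a solid shaft σ_b = 32M/(πd³) and τ = 16T/(πd³), so the von Mises stress is σ' = (16/πd³)·√(4M²+3T²).
√(4M²+3T²) = √(4×(1.980×10^7)² + 3×(1.780×10^7)²) = 5.019×10^7 N·mm.
d³ = 16×5.019×10^7/(π×356.4) = 717200 mm³.
d = 89.51 mm.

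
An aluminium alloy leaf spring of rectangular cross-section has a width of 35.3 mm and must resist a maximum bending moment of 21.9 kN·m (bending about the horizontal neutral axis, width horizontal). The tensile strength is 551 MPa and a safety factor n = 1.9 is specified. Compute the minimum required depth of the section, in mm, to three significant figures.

σ_allow = 551/1.9 = 290.0 MPa.
For a rectangular section σ = 6M/(bh²), so h² = 6M/(b σ_allow) = 6×2.1900×10^7/(35.3×290.0) = 12840 mm².
h = 113.3 mm.

h = 113 mm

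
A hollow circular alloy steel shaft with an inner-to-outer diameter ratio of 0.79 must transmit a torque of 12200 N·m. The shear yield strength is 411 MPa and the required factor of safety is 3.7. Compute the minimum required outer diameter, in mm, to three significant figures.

τ_allow = 411/3.7 = 111.1 MPa.
For a hollow shaft τ = 16T/[πd_o³(1−k⁴)] with k = 0.79, so 1−k⁴ = 0.6105.
d_o³ = 16T/[π τ_allow (1−k⁴)] = 16×1.2200×10^7/(π×111.1×0.6105) = 916200 mm³.
d_o = 97.13 mm.

d_o = 97.1 mm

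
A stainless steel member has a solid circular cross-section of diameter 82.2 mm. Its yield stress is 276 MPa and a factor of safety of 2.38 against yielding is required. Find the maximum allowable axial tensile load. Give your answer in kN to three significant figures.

σ_allow = 276/2.38 = 116.0 MPa.
A = πd²/4 = π×82.2²/4 = 5307 mm².
F_allow = σ_allow × A = 116.0×5307 = 615400 N.

F_allow = 615 kN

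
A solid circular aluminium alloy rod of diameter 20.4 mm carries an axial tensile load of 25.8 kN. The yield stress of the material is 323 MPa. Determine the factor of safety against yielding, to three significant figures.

A = πd²/4 = 326.9 mm².
σ = F/A = 25800/326.9 = 78.93 MPa.
n = 323/78.93 = 4.092.

n = 4.09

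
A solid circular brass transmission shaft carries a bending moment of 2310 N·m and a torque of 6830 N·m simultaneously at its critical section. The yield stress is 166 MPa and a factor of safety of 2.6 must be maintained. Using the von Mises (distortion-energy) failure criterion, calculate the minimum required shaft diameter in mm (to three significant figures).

d = 100 mm

σ_allow = σ_y/n = 166/2.6 = 63.85 MPa.
For a solid shaft σ_b = 32M/(πd³) and τ = 16T/(πd³), so the von Mises stress is σ' = (16/πd³)·√(4M²+3T²).
√(4M²+3T²) = √(4×(2.310×10^6)² + 3×(6.830×10^6)²) = 1.270×10^7 N·mm.
d³ = 16×1.270×10^7/(π×63.85) = 1.013×10^6 mm³.
d = 100.4 mm.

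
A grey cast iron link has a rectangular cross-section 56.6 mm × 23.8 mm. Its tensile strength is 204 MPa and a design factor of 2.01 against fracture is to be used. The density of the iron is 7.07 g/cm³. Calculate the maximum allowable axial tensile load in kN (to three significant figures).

σ_allow = 204/2.01 = 101.5 MPa.
A = 56.6×23.8 = 1347 mm².
F_allow = σ_allow × A = 101.5×1347 = 136700 N.

F_allow = 137 kN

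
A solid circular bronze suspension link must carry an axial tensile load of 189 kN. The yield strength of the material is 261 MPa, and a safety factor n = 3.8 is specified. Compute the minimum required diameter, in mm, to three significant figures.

Allowable stress σ_allow = 261/3.8 = 68.68 MPa.
Required area A = F/σ_allow = 189000/68.68 = 2752 mm².
A = πd²/4 → d = √(4A/π) = 59.19 mm.

d = 59.2 mm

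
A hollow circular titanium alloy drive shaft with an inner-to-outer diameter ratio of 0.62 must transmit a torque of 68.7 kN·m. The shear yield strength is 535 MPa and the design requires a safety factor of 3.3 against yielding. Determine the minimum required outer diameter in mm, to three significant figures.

τ_allow = 535/3.3 = 162.1 MPa.
For a hollow shaft τ = 16T/[πd_o³(1−k⁴)] with k = 0.62, so 1−k⁴ = 0.8522.
d_o³ = 16T/[π τ_allow (1−k⁴)] = 16×6.8700×10^7/(π×162.1×0.8522) = 2.532×10^6 mm³.
d_o = 136.3 mm.

d_o = 136 mm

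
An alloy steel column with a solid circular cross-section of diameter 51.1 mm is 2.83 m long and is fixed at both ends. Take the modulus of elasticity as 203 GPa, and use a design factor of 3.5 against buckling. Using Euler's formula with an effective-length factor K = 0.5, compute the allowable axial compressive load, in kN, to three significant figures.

I = πd⁴/64 = π×51.1⁴/64 = 334700 mm⁴.
Effective length L_e = KL = 0.5×2.83 m = 1415 mm.
Euler critical load P_cr = π²EI/L_e² = π²×203000×334700/1415² = 334900 N.
P_allow = P_cr/n = 334900/3.5 = 95690 N.

P_allow = 95.7 kN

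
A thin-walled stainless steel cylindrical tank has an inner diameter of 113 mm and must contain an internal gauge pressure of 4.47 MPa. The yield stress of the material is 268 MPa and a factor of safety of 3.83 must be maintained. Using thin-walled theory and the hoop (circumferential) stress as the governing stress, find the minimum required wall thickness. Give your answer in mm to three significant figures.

t = 3.61 mm

σ_allow = 268/3.83 = 69.97 MPa.
Hoop stress σ_h = pD/(2t), so t = pD/(2σ_allow) = 4.47×113/(2×69.97) = 3.609 mm.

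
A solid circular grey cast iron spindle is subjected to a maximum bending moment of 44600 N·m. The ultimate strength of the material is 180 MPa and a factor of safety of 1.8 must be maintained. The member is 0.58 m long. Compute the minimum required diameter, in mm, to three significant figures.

σ_allow = 180/1.8 = 100.0 MPa.
For a solid circular section σ = 32M/(πd³), so d³ = 32M/(π σ_allow) = 32×4.4600×10^7/(π×100.0) = 4.543×10^6 mm³.
d = 165.6 mm.

d = 166 mm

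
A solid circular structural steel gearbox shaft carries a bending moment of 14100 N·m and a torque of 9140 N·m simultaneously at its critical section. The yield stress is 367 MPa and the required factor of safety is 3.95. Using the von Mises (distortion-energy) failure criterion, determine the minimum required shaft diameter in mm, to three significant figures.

d = 121 mm

σ_allow = σ_y/n = 367/3.95 = 92.91 MPa.
For a solid shaft σ_b = 32M/(πd³) and τ = 16T/(πd³), so the von Mises stress is σ' = (16/πd³)·√(4M²+3T²).
√(4M²+3T²) = √(4×(1.410×10^7)² + 3×(9.140×10^6)²) = 3.234×10^7 N·mm.
d³ = 16×3.234×10^7/(π×92.91) = 1.773×10^6 mm³.
d = 121.0 mm.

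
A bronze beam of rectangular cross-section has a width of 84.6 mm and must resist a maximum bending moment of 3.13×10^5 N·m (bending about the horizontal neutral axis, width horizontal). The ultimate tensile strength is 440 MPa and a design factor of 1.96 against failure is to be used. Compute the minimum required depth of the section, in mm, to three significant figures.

h = 314 mm

σ_allow = 440/1.96 = 224.5 MPa.
For a rectangular section σ = 6M/(bh²), so h² = 6M/(b σ_allow) = 6×3.1300×10^8/(84.6×224.5) = 98880 mm².
h = 314.5 mm.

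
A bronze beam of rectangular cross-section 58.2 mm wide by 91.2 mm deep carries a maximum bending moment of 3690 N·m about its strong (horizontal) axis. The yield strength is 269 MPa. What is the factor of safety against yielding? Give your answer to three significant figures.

Section modulus S = bh²/6 = 58.2×91.2²/6 = 80680 mm³.
σ = M/S = 3690000/80680 = 45.74 MPa.
n = 269/45.74 = 5.881.

n = 5.88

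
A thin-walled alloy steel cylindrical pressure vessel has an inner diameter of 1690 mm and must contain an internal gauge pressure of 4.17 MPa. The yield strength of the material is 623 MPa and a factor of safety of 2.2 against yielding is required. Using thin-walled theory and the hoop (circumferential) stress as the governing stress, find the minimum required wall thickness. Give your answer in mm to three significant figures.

σ_allow = 623/2.2 = 283.2 MPa.
Hoop stress σ_h = pD/(2t), so t = pD/(2σ_allow) = 4.17×1690/(2×283.2) = 12.44 mm.

t = 12.4 mm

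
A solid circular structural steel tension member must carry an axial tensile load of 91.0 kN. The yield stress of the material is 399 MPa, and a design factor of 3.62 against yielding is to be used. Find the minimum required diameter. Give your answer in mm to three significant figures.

d = 32.4 mm

Allowable stress σ_allow = 399/3.62 = 110.2 MPa.
Required area A = F/σ_allow = 91000/110.2 = 825.6 mm².
A = πd²/4 → d = √(4A/π) = 32.42 mm.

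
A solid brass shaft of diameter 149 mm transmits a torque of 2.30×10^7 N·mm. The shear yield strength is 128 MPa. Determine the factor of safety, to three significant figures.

n = 3.61

τ = 16T/(πd³) = 16×2.3000×10^7/(π×149³) = 35.41 MPa.
n = τ_limit/τ = 128/35.41 = 3.615.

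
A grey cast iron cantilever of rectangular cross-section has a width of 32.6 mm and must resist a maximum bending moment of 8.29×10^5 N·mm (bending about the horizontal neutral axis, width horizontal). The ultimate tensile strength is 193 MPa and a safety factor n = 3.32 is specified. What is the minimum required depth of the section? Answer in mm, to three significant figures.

σ_allow = 193/3.32 = 58.13 MPa.
For a rectangular section σ = 6M/(bh²), so h² = 6M/(b σ_allow) = 6×829000/(32.6×58.13) = 2625 mm².
h = 51.23 mm.

h = 51.2 mm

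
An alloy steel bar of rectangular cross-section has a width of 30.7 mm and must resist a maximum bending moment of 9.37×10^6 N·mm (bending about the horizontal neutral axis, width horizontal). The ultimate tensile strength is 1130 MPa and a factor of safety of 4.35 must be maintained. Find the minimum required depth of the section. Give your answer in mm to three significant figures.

σ_allow = 1130/4.35 = 259.8 MPa.
For a rectangular section σ = 6M/(bh²), so h² = 6M/(b σ_allow) = 6×9370000/(30.7×259.8) = 7050 mm².
h = 83.96 mm.

h = 84.0 mm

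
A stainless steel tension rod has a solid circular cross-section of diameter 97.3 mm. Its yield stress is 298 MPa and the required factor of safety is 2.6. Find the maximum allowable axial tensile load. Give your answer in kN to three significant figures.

F_allow = 852 kN

σ_allow = 298/2.6 = 114.6 MPa.
A = πd²/4 = π×97.3²/4 = 7436 mm².
F_allow = σ_allow × A = 114.6×7436 = 852200 N.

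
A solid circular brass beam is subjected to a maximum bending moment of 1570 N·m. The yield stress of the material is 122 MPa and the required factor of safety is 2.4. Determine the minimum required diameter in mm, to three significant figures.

σ_allow = 122/2.4 = 50.83 MPa.
For a solid circular section σ = 32M/(πd³), so d³ = 32M/(π σ_allow) = 32×1570000/(π×50.83) = 314600 mm³.
d = 68.01 mm.

d = 68.0 mm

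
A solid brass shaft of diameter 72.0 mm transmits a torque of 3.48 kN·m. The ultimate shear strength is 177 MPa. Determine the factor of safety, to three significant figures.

τ = 16T/(πd³) = 16×3480000/(π×72.0³) = 47.48 MPa.
n = τ_limit/τ = 177/47.48 = 3.728.

n = 3.73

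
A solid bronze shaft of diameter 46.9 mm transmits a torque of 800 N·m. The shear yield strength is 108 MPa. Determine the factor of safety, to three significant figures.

τ = 16T/(πd³) = 16×800000/(π×46.9³) = 39.49 MPa.
n = τ_limit/τ = 108/39.49 = 2.735.

n = 2.73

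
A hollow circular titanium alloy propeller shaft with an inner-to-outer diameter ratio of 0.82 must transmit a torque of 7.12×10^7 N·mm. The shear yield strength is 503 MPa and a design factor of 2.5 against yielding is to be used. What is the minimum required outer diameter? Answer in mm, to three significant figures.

τ_allow = 503/2.5 = 201.2 MPa.
For a hollow shaft τ = 16T/[πd_o³(1−k⁴)] with k = 0.82, so 1−k⁴ = 0.5479.
d_o³ = 16T/[π τ_allow (1−k⁴)] = 16×7.1200×10^7/(π×201.2×0.5479) = 3.290×10^6 mm³.
d_o = 148.7 mm.

d_o = 149 mm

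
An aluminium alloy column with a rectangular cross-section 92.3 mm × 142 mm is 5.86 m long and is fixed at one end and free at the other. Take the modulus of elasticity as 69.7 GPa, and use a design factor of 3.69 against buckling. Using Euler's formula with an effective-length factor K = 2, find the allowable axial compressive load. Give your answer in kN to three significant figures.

Buckling occurs about the weak axis: I_min = h·b³/12 = 142×92.3³/12 = 9.305×10^6 mm⁴ (b = 92.3 mm is the smaller dimension).
Effective length L_e = KL = 2×5.86 m = 11720 mm.
Euler critical load P_cr = π²EI/L_e² = π²×69700×9.305×10^6/11720² = 46600 N.
P_allow = P_cr/n = 46600/3.69 = 12630 N.

P_allow = 12.6 kN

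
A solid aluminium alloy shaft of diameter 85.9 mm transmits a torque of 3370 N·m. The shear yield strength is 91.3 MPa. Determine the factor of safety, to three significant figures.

n = 3.37

τ = 16T/(πd³) = 16×3370000/(π×85.9³) = 27.08 MPa.
n = τ_limit/τ = 91.3/27.08 = 3.372.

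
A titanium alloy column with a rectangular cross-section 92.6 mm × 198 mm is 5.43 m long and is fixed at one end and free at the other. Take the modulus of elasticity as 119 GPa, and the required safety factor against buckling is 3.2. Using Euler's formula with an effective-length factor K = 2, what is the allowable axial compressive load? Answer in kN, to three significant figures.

P_allow = 40.8 kN

Buckling occurs about the weak axis: I_min = h·b³/12 = 198×92.6³/12 = 1.310×10^7 mm⁴ (b = 92.6 mm is the smaller dimension).
Effective length L_e = KL = 2×5.43 m = 10860 mm.
Euler critical load P_cr = π²EI/L_e² = π²×119000×1.310×10^7/10860² = 130500 N.
P_allow = P_cr/n = 130500/3.2 = 40770 N.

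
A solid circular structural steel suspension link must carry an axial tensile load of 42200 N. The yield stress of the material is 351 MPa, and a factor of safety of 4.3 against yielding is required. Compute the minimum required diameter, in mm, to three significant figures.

d = 25.7 mm

Allowable stress σ_allow = 351/4.3 = 81.63 MPa.
Required area A = F/σ_allow = 42200/81.63 = 517.0 mm².
A = πd²/4 → d = √(4A/π) = 25.66 mm.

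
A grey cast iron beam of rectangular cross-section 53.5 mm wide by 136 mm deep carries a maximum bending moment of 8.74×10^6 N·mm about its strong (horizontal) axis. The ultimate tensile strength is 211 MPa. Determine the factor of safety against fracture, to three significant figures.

n = 3.98

Section modulus S = bh²/6 = 53.5×136²/6 = 164900 mm³.
σ = M/S = 8740000/164900 = 52.99 MPa.
n = 211/52.99 = 3.982.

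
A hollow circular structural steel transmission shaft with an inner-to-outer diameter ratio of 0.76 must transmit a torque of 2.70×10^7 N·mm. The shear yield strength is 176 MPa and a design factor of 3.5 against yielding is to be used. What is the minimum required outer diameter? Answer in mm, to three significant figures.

τ_allow = 176/3.5 = 50.29 MPa.
For a hollow shaft τ = 16T/[πd_o³(1−k⁴)] with k = 0.76, so 1−k⁴ = 0.6664.
d_o³ = 16T/[π τ_allow (1−k⁴)] = 16×2.7000×10^7/(π×50.29×0.6664) = 4.104×10^6 mm³.
d_o = 160.1 mm.

d_o = 160 mm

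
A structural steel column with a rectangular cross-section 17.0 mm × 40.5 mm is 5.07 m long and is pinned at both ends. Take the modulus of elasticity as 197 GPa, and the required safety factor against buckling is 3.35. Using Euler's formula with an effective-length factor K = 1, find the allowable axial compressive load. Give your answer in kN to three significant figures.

P_allow = 0.374 kN

Buckling occurs about the weak axis: I_min = h·b³/12 = 40.5×17.0³/12 = 16580 mm⁴ (b = 17.0 mm is the smaller dimension).
Effective length L_e = KL = 1×5.07 m = 5070 mm.
Euler critical load P_cr = π²EI/L_e² = π²×197000×16580/5070² = 1254 N.
P_allow = P_cr/n = 1254/3.35 = 374.4 N.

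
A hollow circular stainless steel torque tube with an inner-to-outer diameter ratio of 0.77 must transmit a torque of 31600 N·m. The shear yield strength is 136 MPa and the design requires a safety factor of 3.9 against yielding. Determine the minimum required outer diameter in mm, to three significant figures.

τ_allow = 136/3.9 = 34.87 MPa.
For a hollow shaft τ = 16T/[πd_o³(1−k⁴)] with k = 0.77, so 1−k⁴ = 0.6485.
d_o³ = 16T/[π τ_allow (1−k⁴)] = 16×3.1600×10^7/(π×34.87×0.6485) = 7.117×10^6 mm³.
d_o = 192.4 mm.

d_o = 192 mm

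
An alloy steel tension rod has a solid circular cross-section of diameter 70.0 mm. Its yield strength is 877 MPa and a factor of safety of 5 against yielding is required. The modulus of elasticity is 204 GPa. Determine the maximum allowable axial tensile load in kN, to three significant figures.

F_allow = 675 kN

σ_allow = 877/5 = 175.4 MPa.
A = πd²/4 = π×70.0²/4 = 3848 mm².
F_allow = σ_allow × A = 175.4×3848 = 675000 N.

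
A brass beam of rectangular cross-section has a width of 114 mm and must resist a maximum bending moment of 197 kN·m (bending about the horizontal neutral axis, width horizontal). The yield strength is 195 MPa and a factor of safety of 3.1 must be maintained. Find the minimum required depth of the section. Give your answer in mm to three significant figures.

h = 406 mm

σ_allow = 195/3.1 = 62.90 MPa.
For a rectangular section σ = 6M/(bh²), so h² = 6M/(b σ_allow) = 6×1.9700×10^8/(114×62.90) = 164800 mm².
h = 406.0 mm.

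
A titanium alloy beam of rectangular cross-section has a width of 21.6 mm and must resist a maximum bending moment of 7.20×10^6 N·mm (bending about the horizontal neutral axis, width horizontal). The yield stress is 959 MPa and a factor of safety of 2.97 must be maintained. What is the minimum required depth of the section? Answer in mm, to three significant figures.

h = 78.7 mm

σ_allow = 959/2.97 = 322.9 MPa.
For a rectangular section σ = 6M/(bh²), so h² = 6M/(b σ_allow) = 6×7200000/(21.6×322.9) = 6194 mm².
h = 78.70 mm.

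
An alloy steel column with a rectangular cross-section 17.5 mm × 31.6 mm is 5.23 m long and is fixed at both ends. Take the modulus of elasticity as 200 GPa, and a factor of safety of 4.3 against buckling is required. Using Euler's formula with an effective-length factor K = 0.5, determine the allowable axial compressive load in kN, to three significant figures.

Buckling occurs about the weak axis: I_min = h·b³/12 = 31.6×17.5³/12 = 14110 mm⁴ (b = 17.5 mm is the smaller dimension).
Effective length L_e = KL = 0.5×5.23 m = 2615 mm.
Euler critical load P_cr = π²EI/L_e² = π²×200000×14110/2615² = 4074 N.
P_allow = P_cr/n = 4074/4.3 = 947.4 N.

P_allow = 0.947 kN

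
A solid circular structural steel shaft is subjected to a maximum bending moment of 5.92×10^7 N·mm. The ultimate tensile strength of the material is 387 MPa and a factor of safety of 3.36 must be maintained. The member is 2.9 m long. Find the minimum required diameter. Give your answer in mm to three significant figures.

σ_allow = 387/3.36 = 115.2 MPa.
For a solid circular section σ = 32M/(πd³), so d³ = 32M/(π σ_allow) = 32×5.9200×10^7/(π×115.2) = 5.235×10^6 mm³.
d = 173.6 mm.

d = 174 mm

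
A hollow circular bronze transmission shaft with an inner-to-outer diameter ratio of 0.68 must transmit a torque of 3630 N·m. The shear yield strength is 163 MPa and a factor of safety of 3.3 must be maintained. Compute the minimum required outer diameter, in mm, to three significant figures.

d_o = 78.1 mm

τ_allow = 163/3.3 = 49.39 MPa.
For a hollow shaft τ = 16T/[πd_o³(1−k⁴)] with k = 0.68, so 1−k⁴ = 0.7862.
d_o³ = 16T/[π τ_allow (1−k⁴)] = 16×3630000/(π×49.39×0.7862) = 476100 mm³.
d_o = 78.08 mm.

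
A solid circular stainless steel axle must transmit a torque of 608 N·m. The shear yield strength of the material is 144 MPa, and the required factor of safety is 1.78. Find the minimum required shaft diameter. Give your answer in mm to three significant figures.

d = 33.7 mm

Allowable shear stress τ_allow = 144/1.78 = 80.90 MPa.
For a solid shaft τ = 16T/(πd³), so d³ = 16T/(π τ_allow) = 16×608000/(π×80.90) = 38280 mm³.
d = (38280)^(1/3) = 33.70 mm.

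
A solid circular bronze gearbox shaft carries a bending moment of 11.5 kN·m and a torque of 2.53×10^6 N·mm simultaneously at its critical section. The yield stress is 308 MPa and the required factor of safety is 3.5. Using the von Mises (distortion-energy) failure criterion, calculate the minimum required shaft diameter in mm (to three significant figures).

σ_allow = σ_y/n = 308/3.5 = 88.00 MPa.
For a solid shaft σ_b = 32M/(πd³) and τ = 16T/(πd³), so the von Mises stress is σ' = (16/πd³)·√(4M²+3T²).
√(4M²+3T²) = √(4×(1.150×10^7)² + 3×(2.530×10^6)²) = 2.341×10^7 N·mm.
d³ = 16×2.341×10^7/(π×88.00) = 1.355×10^6 mm³.
d = 110.7 mm.

d = 111 mm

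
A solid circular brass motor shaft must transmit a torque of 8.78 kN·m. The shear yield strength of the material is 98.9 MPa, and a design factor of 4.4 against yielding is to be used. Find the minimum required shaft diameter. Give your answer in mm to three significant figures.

Allowable shear stress τ_allow = 98.9/4.4 = 22.48 MPa.
For a solid shaft τ = 16T/(πd³), so d³ = 16T/(π τ_allow) = 16×8780000/(π×22.48) = 1.989×10^6 mm³.
d = (1.989×10^6)^(1/3) = 125.8 mm.

d = 126 mm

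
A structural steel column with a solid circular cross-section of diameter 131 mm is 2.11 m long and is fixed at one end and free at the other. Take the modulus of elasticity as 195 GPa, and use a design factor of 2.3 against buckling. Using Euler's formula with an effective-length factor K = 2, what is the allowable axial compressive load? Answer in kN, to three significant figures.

P_allow = 679 kN

I = πd⁴/64 = π×131⁴/64 = 1.446×10^7 mm⁴.
Effective length L_e = KL = 2×2.11 m = 4220 mm.
Euler critical load P_cr = π²EI/L_e² = π²×195000×1.446×10^7/4220² = 1.562×10^6 N.
P_allow = P_cr/n = 1.562×10^6/2.3 = 679300 N.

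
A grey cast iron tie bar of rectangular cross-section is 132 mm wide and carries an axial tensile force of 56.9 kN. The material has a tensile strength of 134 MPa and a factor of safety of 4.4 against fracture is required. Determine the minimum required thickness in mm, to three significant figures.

t = 14.2 mm

σ_allow = 134/4.4 = 30.45 MPa.
Required area A = F/σ_allow = 56900/30.45 = 1868 mm².
t = A/w = 1868/132 = 14.15 mm.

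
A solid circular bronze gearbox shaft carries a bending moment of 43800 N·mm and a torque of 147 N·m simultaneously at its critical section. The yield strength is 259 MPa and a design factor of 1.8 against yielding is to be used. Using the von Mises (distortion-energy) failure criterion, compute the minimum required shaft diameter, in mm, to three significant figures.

σ_allow = σ_y/n = 259/1.8 = 143.9 MPa.
For a solid shaft σ_b = 32M/(πd³) and τ = 16T/(πd³), so the von Mises stress is σ' = (16/πd³)·√(4M²+3T²).
√(4M²+3T²) = √(4×(43800)² + 3×(147000)²) = 269300 N·mm.
d³ = 16×269300/(π×143.9) = 9530 mm³.
d = 21.20 mm.

d = 21.2 mm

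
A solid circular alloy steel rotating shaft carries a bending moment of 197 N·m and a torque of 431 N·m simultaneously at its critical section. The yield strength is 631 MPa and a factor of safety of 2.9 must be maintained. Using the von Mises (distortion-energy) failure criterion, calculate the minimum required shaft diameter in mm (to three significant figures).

σ_allow = σ_y/n = 631/2.9 = 217.6 MPa.
For a solid shaft σ_b = 32M/(πd³) and τ = 16T/(πd³), so the von Mises stress is σ' = (16/πd³)·√(4M²+3T²).
√(4M²+3T²) = √(4×(197000)² + 3×(431000)²) = 844100 N·mm.
d³ = 16×844100/(π×217.6) = 19760 mm³.
d = 27.03 mm.

d = 27.0 mm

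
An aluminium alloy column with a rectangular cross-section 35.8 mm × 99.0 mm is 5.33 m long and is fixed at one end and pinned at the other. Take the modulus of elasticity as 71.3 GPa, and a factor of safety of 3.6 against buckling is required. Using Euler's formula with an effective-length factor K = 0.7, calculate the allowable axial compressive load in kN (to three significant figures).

P_allow = 5.32 kN

Buckling occurs about the weak axis: I_min = h·b³/12 = 99.0×35.8³/12 = 378500 mm⁴ (b = 35.8 mm is the smaller dimension).
Effective length L_e = KL = 0.7×5.33 m = 3731 mm.
Euler critical load P_cr = π²EI/L_e² = π²×71300×378500/3731² = 19140 N.
P_allow = P_cr/n = 19140/3.6 = 5315 N.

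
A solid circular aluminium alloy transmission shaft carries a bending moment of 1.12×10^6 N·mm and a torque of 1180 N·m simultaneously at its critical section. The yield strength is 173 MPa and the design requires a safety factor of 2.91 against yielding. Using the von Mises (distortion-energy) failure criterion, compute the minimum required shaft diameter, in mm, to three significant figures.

d = 63.8 mm

σ_allow = σ_y/n = 173/2.91 = 59.45 MPa.
For a solid shaft σ_b = 32M/(πd³) and τ = 16T/(πd³), so the von Mises stress is σ' = (16/πd³)·√(4M²+3T²).
√(4M²+3T²) = √(4×(1.120×10^6)² + 3×(1.180×10^6)²) = 3.032×10^6 N·mm.
d³ = 16×3.032×10^6/(π×59.45) = 259800 mm³.
d = 63.81 mm.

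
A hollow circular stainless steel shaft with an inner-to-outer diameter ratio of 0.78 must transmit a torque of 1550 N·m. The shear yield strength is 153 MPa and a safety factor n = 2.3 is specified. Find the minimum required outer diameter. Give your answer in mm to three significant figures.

d_o = 57.3 mm

τ_allow = 153/2.3 = 66.52 MPa.
For a hollow shaft τ = 16T/[πd_o³(1−k⁴)] with k = 0.78, so 1−k⁴ = 0.6298.
d_o³ = 16T/[π τ_allow (1−k⁴)] = 16×1550000/(π×66.52×0.6298) = 188400 mm³.
d_o = 57.33 mm.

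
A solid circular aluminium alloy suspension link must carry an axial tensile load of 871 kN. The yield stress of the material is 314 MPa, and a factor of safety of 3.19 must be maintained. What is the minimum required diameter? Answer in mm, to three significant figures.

Allowable stress σ_allow = 314/3.19 = 98.43 MPa.
Required area A = F/σ_allow = 871000/98.43 = 8849 mm².
A = πd²/4 → d = √(4A/π) = 106.1 mm.

d = 106 mm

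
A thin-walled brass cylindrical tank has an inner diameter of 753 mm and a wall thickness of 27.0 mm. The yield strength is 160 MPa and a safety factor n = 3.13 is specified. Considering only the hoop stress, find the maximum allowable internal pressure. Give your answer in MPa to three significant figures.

σ_allow = 160/3.13 = 51.12 MPa.
σ_h = pD/(2t) → p_allow = 2σ_allow t/D = 2×51.12×27.0/753 = 3.666 MPa.

p_allow = 3.67 MPa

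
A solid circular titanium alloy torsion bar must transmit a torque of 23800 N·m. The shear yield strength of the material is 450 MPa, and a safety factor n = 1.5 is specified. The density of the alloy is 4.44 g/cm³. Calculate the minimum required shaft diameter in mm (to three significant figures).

d = 73.9 mm

Allowable shear stress τ_allow = 450/1.5 = 300.0 MPa.
For a solid shaft τ = 16T/(πd³), so d³ = 16T/(π τ_allow) = 16×2.3800×10^7/(π×300.0) = 404000 mm³.
d = (404000)^(1/3) = 73.93 mm.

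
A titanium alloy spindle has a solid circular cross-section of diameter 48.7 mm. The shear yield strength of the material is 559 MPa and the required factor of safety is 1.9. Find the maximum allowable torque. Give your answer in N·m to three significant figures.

τ_allow = 559/1.9 = 294.2 MPa.
For a solid shaft T_allow = τ_allow·πd³/16; πd³/16 = π×48.7³/16 = 22680 mm³.
T_allow = 294.2×22680 = 6.672×10^6 N·mm = 6672 N·m.

T_allow = 6670 N·m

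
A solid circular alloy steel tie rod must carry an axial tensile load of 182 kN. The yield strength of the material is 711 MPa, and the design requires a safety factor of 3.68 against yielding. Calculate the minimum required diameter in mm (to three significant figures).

d = 34.6 mm

Allowable stress σ_allow = 711/3.68 = 193.2 MPa.
Required area A = F/σ_allow = 182000/193.2 = 942.0 mm².
A = πd²/4 → d = √(4A/π) = 34.63 mm.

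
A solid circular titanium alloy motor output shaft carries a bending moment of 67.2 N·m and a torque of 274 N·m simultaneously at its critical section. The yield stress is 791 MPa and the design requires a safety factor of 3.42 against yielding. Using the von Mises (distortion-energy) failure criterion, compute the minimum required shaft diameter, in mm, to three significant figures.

σ_allow = σ_y/n = 791/3.42 = 231.3 MPa.
For a solid shaft σ_b = 32M/(πd³) and τ = 16T/(πd³), so the von Mises stress is σ' = (16/πd³)·√(4M²+3T²).
√(4M²+3T²) = √(4×(67200)² + 3×(274000)²) = 493200 N·mm.
d³ = 16×493200/(π×231.3) = 10860 mm³.
d = 22.15 mm.

d = 22.1 mm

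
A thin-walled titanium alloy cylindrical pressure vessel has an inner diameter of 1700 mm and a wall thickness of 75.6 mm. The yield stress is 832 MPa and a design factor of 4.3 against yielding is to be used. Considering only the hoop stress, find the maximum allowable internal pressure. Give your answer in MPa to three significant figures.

σ_allow = 832/4.3 = 193.5 MPa.
σ_h = pD/(2t) → p_allow = 2σ_allow t/D = 2×193.5×75.6/1700 = 17.21 MPa.

p_allow = 17.2 MPa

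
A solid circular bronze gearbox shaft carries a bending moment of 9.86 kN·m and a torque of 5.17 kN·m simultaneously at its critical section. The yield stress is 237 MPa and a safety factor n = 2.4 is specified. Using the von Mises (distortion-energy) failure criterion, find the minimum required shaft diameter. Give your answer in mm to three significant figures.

d = 104 mm

σ_allow = σ_y/n = 237/2.4 = 98.75 MPa.
For a solid shaft σ_b = 32M/(πd³) and τ = 16T/(πd³), so the von Mises stress is σ' = (16/πd³)·√(4M²+3T²).
√(4M²+3T²) = √(4×(9.860×10^6)² + 3×(5.170×10^6)²) = 2.166×10^7 N·mm.
d³ = 16×2.166×10^7/(π×98.75) = 1.117×10^6 mm³.
d = 103.8 mm.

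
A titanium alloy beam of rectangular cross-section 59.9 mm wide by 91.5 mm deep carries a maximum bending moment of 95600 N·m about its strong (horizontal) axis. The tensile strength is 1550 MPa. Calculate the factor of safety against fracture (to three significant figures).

Section modulus S = bh²/6 = 59.9×91.5²/6 = 83580 mm³.
σ = M/S = 9.5600×10^7/83580 = 1144 MPa.
n = 1550/1144 = 1.355.

n = 1.36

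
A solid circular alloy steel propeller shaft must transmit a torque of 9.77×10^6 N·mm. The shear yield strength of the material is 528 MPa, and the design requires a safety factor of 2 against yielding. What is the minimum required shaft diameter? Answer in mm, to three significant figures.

Allowable shear stress τ_allow = 528/2 = 264.0 MPa.
For a solid shaft τ = 16T/(πd³), so d³ = 16T/(π τ_allow) = 16×9770000/(π×264.0) = 188500 mm³.
d = (188500)^(1/3) = 57.34 mm.

d = 57.3 mm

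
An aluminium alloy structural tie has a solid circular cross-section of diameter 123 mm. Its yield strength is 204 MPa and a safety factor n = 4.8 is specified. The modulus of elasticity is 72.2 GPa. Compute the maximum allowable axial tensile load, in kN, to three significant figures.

F_allow = 505 kN

σ_allow = 204/4.8 = 42.50 MPa.
A = πd²/4 = π×123²/4 = 11880 mm².
F_allow = σ_allow × A = 42.50×11880 = 505000 N.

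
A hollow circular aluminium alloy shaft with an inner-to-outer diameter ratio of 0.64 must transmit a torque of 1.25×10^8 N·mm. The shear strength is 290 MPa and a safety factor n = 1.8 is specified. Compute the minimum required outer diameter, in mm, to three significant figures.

d_o = 168 mm

τ_allow = 290/1.8 = 161.1 MPa.
For a hollow shaft τ = 16T/[πd_o³(1−k⁴)] with k = 0.64, so 1−k⁴ = 0.8322.
d_o³ = 16T/[π τ_allow (1−k⁴)] = 16×1.2500×10^8/(π×161.1×0.8322) = 4.748×10^6 mm³.
d_o = 168.1 mm.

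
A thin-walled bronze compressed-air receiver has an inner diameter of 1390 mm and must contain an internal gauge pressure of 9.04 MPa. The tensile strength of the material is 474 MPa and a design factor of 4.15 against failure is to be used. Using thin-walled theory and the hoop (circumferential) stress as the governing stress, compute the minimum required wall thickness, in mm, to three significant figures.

t = 55.0 mm

σ_allow = 474/4.15 = 114.2 MPa.
Hoop stress σ_h = pD/(2t), so t = pD/(2σ_allow) = 9.04×1390/(2×114.2) = 55.01 mm.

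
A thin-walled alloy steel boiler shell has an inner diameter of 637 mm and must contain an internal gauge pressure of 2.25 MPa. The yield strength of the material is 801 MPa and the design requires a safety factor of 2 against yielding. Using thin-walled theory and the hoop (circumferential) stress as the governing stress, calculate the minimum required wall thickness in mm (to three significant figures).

σ_allow = 801/2 = 400.5 MPa.
Hoop stress σ_h = pD/(2t), so t = pD/(2σ_allow) = 2.25×637/(2×400.5) = 1.789 mm.

t = 1.79 mm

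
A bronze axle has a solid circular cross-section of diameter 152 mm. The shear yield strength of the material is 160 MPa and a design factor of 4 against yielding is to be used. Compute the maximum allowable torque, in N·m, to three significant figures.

τ_allow = 160/4 = 40.00 MPa.
For a solid shaft T_allow = τ_allow·πd³/16; πd³/16 = π×152³/16 = 689500 mm³.
T_allow = 40.00×689500 = 2.758×10^7 N·mm = 27580 N·m.

T_allow = 27600 N·m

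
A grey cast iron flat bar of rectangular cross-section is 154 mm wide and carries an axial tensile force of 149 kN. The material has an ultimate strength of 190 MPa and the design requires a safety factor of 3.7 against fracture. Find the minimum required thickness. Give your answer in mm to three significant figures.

t = 18.8 mm

σ_allow = 190/3.7 = 51.35 MPa.
Required area A = F/σ_allow = 149000/51.35 = 2902 mm².
t = A/w = 2902/154 = 18.84 mm.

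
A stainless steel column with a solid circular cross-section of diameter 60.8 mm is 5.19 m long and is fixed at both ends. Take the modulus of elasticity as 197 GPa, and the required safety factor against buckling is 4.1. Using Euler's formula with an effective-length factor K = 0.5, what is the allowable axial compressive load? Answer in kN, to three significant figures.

P_allow = 47.2 kN

I = πd⁴/64 = π×60.8⁴/64 = 670800 mm⁴.
Effective length L_e = KL = 0.5×5.19 m = 2595 mm.
Euler critical load P_cr = π²EI/L_e² = π²×197000×670800/2595² = 193700 N.
P_allow = P_cr/n = 193700/4.1 = 47240 N.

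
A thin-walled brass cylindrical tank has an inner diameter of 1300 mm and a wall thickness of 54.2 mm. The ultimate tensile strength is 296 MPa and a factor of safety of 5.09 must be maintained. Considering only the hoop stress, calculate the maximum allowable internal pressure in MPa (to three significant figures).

σ_allow = 296/5.09 = 58.15 MPa.
σ_h = pD/(2t) → p_allow = 2σ_allow t/D = 2×58.15×54.2/1300 = 4.849 MPa.

p_allow = 4.85 MPa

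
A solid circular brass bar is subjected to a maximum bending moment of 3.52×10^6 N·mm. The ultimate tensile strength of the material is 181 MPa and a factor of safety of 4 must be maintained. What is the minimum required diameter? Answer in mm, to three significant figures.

σ_allow = 181/4 = 45.25 MPa.
For a solid circular section σ = 32M/(πd³), so d³ = 32M/(π σ_allow) = 32×3520000/(π×45.25) = 792400 mm³.
d = 92.54 mm.

d = 92.5 mm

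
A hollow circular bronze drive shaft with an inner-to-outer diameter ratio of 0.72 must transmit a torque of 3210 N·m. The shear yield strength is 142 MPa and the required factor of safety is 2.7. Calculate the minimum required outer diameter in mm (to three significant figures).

τ_allow = 142/2.7 = 52.59 MPa.
For a hollow shaft τ = 16T/[πd_o³(1−k⁴)] with k = 0.72, so 1−k⁴ = 0.7313.
d_o³ = 16T/[π τ_allow (1−k⁴)] = 16×3210000/(π×52.59×0.7313) = 425100 mm³.
d_o = 75.19 mm.

d_o = 75.2 mm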